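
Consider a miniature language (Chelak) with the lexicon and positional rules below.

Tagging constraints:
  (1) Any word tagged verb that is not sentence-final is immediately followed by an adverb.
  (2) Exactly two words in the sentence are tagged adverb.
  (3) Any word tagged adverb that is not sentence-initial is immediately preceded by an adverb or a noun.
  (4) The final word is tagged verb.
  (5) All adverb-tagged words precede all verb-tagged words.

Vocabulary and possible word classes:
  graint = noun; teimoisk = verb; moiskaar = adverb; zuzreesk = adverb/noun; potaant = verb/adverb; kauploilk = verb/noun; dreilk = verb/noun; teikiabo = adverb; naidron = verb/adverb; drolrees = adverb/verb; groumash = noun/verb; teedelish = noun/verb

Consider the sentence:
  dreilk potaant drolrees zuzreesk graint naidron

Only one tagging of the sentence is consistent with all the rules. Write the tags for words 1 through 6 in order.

Candidates per position — 1:dreilk {verb,noun}; 2:potaant {verb,adverb}; 3:drolrees {adverb,verb}; 4:zuzreesk {adverb,noun}; 5:graint {noun}; 6:naidron {verb,adverb}.
Word 6 cannot be adverb — rule 4 would then fail for every completion. It is verb.
The remaining ambiguous positions (1, 2, 3, 4) are resolved jointly — only one combination satisfies every rule.
So the tagging must be: noun adverb adverb noun noun verb.
Verifying each rule — rule 1 ok; rule 2 ok; rule 3 ok; rule 4 ok; rule 5 ok.

noun adverb adverb noun noun verb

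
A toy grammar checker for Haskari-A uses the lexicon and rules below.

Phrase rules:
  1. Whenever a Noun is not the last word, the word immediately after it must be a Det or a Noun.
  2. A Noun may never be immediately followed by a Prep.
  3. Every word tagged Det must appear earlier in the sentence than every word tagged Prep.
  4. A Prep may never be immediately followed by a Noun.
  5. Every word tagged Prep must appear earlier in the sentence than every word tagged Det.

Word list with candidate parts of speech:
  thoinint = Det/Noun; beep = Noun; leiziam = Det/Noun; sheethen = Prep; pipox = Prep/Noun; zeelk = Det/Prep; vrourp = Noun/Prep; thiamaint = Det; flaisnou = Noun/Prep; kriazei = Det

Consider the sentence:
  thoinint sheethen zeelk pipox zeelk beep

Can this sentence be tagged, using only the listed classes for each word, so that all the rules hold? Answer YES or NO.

NO

Candidates per position — 1:thoinint {Det,Noun}; 2:sheethen {Prep}; 3:zeelk {Det,Prep}; 4:pipox {Prep,Noun}; 5:zeelk {Det,Prep}; 6:beep {Noun}.
Every candidate sequence violates at least one rule; no consistent tagging exists.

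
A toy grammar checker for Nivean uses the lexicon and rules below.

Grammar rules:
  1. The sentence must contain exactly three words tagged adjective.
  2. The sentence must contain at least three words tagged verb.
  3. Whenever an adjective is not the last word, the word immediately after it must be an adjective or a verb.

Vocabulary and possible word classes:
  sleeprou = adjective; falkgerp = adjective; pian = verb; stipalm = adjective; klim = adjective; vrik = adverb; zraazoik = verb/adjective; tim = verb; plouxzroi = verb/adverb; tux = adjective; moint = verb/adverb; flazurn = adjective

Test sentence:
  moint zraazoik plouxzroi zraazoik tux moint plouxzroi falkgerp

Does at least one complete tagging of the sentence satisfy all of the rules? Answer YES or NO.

YES

Candidates per position — 1:moint {verb,adverb}; 2:zraazoik {verb,adjective}; 3:plouxzroi {verb,adverb}; 4:zraazoik {verb,adjective}; 5:tux {adjective}; 6:moint {verb,adverb}; 7:plouxzroi {verb,adverb}; 8:falkgerp {adjective}.
One satisfying assignment: verb verb adverb adjective adjective verb verb adjective.
Verifying each rule — rule 1 satisfied; rule 2 satisfied; rule 3 satisfied.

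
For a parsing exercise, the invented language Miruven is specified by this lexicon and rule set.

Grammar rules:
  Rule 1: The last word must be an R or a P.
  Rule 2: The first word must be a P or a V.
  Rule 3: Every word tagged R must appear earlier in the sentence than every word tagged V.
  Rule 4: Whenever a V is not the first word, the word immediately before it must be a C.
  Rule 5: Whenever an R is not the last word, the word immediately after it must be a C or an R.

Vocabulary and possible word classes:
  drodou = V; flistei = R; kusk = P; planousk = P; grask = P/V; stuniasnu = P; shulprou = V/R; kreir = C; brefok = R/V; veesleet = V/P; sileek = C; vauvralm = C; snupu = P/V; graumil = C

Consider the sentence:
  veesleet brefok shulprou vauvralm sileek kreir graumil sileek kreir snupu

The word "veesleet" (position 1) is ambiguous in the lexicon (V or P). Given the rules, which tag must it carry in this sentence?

P

Candidates per position — 1:veesleet {V,P}; 2:brefok {R,V}; 3:shulprou {V,R}; 4:vauvralm {C}; 5:sileek {C}; 6:kreir {C}; 7:graumil {C}; 8:sileek {C}; 9:kreir {C}; 10:snupu {P,V}.
Word 2 cannot be V — rule 4 would then fail for every completion. It is R.
Word 3 cannot be V — rule 4 would then fail for every completion. It is R.
Word 10 cannot be V — rule 1 would then fail for every completion. It is P.
Word 1 cannot be V — rule 3 would then fail for every completion. It is P.
The unique satisfying tagging is: P R R C C C C C C P.
Verifying each rule — rule 1 ✓; rule 2 ✓; rule 3 ✓; rule 4 ✓; rule 5 ✓.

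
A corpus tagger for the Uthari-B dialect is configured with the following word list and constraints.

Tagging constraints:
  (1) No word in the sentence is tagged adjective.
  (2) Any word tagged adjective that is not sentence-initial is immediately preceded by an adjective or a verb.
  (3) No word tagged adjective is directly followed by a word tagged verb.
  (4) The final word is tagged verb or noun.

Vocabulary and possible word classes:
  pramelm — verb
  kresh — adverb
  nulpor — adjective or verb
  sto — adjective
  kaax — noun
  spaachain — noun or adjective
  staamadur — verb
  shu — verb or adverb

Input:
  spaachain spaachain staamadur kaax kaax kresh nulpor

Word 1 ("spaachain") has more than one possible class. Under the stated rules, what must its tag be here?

noun

Candidates per position — 1:spaachain {noun,adjective}; 2:spaachain {noun,adjective}; 3:staamadur {verb}; 4:kaax {noun}; 5:kaax {noun}; 6:kresh {adverb}; 7:nulpor {adjective,verb}.
Position 1: tagging it adjective would leave rule 1 unsatisfiable, so it must be noun.
Position 2: tagging it adjective would leave rule 1 unsatisfiable, so it must be noun.
Position 7: tagging it adjective would leave rule 1 unsatisfiable, so it must be verb.
The unique satisfying tagging is: noun noun verb noun noun adverb verb.
Check: rule 1 holds; rule 2 holds; rule 3 holds; rule 4 holds.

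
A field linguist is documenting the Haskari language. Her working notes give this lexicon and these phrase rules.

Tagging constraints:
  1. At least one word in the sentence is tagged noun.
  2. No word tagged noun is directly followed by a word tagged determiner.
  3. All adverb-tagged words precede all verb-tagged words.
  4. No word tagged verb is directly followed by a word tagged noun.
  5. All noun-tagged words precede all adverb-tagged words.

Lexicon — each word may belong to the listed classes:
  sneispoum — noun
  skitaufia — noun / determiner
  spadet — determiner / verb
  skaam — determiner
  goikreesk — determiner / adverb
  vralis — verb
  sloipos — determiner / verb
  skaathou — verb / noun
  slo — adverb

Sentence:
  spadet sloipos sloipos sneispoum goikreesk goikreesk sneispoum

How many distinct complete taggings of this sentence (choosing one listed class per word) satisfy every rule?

0

Candidates per position — 1:spadet {determiner,verb}; 2:sloipos {determiner,verb}; 3:sloipos {determiner,verb}; 4:sneispoum {noun}; 5:goikreesk {determiner,adverb}; 6:goikreesk {determiner,adverb}; 7:sneispoum {noun}.
There are 32 candidate sequences in total.
Every candidate sequence violates at least one rule; no consistent tagging exists.
Count = 0.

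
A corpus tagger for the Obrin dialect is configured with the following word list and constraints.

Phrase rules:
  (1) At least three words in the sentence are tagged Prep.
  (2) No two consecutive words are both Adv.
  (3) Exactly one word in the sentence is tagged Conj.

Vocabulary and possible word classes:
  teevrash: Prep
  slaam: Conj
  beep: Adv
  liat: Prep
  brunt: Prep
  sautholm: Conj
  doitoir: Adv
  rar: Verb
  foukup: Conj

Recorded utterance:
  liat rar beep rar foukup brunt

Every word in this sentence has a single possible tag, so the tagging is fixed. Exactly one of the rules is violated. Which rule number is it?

1

Fixed tagging: Prep Verb Adv Verb Conj Prep.
Checking each rule: R1 ✗, R2 ✓, R3 ✓.
Only rule 1 fails.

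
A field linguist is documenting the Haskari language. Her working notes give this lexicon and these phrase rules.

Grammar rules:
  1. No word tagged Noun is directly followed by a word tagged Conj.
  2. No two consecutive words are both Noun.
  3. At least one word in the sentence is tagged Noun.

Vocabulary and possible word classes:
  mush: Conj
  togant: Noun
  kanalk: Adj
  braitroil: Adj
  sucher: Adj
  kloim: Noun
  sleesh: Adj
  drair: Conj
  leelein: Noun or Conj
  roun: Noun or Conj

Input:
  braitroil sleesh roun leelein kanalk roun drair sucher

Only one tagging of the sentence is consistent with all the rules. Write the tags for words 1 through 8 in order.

Adj Adj Conj Noun Adj Conj Conj Adj

Candidates per position — 1:braitroil {Adj}; 2:sleesh {Adj}; 3:roun {Noun,Conj}; 4:leelein {Noun,Conj}; 5:kanalk {Adj}; 6:roun {Noun,Conj}; 7:drair {Conj}; 8:sucher {Adj}.
If word 6 were Noun, no tagging could satisfy rule 1; so word 6 is Conj.
The remaining ambiguous positions (3, 4) are resolved jointly — only one combination satisfies every rule.
That leaves exactly one tagging: Adj Adj Conj Noun Adj Conj Conj Adj.
Checking: rule 1 ok; rule 2 ok; rule 3 ok.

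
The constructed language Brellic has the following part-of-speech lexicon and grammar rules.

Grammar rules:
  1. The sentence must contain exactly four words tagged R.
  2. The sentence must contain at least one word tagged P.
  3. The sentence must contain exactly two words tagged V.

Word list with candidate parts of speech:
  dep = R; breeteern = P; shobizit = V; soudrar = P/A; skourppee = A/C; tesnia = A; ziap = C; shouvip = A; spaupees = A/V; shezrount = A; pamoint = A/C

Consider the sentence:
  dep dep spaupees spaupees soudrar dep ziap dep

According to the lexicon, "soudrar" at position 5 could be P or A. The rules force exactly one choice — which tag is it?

Candidates per position — 1:dep {R}; 2:dep {R}; 3:spaupees {A,V}; 4:spaupees {A,V}; 5:soudrar {P,A}; 6:dep {R}; 7:ziap {C}; 8:dep {R}.
Word 3 cannot be A — rule 3 would then fail for every completion. It is V.
Word 4 cannot be A — rule 3 would then fail for every completion. It is V.
Word 5 cannot be A — rule 2 would then fail for every completion. It is P.
The unique satisfying tagging is: R R V V P R C R.
Rule-by-rule: rule 1 satisfied; rule 2 satisfied; rule 3 satisfied.

P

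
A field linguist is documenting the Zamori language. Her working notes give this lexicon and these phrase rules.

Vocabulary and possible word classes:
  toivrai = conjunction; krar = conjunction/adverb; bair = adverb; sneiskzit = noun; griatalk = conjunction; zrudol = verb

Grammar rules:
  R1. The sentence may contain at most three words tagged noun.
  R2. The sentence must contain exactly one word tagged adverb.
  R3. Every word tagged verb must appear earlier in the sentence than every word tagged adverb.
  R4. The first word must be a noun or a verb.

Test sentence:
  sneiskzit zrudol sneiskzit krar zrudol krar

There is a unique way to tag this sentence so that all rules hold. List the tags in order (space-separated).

Candidates per position — 1:sneiskzit {noun}; 2:zrudol {verb}; 3:sneiskzit {noun}; 4:krar {conjunction,adverb}; 5:zrudol {verb}; 6:krar {conjunction,adverb}.
Position 4: tagging it adverb would leave rule 3 unsatisfiable, so it must be conjunction.
Position 6: tagging it conjunction would leave rule 2 unsatisfiable, so it must be adverb.
So the tagging must be: noun verb noun conjunction verb adverb.
Verifying each rule — rule 1 ✓; rule 2 ✓; rule 3 ✓; rule 4 ✓.

noun verb noun conjunction verb adverb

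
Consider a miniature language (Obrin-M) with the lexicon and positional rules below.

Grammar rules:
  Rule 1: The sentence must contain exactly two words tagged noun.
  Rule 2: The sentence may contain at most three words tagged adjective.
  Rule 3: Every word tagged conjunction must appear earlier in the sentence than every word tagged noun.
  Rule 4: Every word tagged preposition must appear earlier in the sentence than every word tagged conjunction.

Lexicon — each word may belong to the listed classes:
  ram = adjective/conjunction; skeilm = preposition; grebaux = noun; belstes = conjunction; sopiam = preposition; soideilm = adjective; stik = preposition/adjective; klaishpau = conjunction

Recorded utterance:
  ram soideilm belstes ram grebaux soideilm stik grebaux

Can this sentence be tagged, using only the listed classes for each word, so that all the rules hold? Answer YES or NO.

YES

Candidates per position — 1:ram {adjective,conjunction}; 2:soideilm {adjective}; 3:belstes {conjunction}; 4:ram {adjective,conjunction}; 5:grebaux {noun}; 6:soideilm {adjective}; 7:stik {preposition,adjective}; 8:grebaux {noun}.
One satisfying assignment: conjunction adjective conjunction conjunction noun adjective adjective noun.
Verifying each rule — rule 1 holds; rule 2 holds; rule 3 holds; rule 4 holds.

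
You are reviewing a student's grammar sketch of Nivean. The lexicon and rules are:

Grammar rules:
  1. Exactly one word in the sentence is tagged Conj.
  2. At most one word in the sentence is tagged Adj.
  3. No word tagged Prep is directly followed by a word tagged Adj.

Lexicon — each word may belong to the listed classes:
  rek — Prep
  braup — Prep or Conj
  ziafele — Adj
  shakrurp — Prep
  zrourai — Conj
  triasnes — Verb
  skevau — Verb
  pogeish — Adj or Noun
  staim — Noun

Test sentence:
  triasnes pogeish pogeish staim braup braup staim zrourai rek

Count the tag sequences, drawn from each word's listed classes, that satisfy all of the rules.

Candidates per position — 1:triasnes {Verb}; 2:pogeish {Adj,Noun}; 3:pogeish {Adj,Noun}; 4:staim {Noun}; 5:braup {Prep,Conj}; 6:braup {Prep,Conj}; 7:staim {Noun}; 8:zrourai {Conj}; 9:rek {Prep}.
There are 16 candidate sequences in total.
The sequences that satisfy every rule: Verb Adj Noun Noun Prep Prep Noun Conj Prep; Verb Noun Adj Noun Prep Prep Noun Conj Prep; Verb Noun Noun Noun Prep Prep Noun Conj Prep.
Count = 3.

3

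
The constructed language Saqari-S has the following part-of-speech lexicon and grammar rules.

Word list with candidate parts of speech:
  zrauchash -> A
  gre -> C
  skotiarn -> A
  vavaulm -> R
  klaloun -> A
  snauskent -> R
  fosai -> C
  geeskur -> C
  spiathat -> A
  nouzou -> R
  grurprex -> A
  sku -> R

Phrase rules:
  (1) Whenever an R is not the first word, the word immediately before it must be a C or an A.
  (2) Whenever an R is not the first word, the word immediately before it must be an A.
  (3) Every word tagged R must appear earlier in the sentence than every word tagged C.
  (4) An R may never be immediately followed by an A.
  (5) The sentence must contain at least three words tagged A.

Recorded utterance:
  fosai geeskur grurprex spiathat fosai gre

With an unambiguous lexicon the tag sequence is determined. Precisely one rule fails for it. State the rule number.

Fixed tagging: C C A A C C.
Checking each rule: R1 ok, R2 ok, R3 ok, R4 ok, R5 fails.
Only rule 5 fails.

5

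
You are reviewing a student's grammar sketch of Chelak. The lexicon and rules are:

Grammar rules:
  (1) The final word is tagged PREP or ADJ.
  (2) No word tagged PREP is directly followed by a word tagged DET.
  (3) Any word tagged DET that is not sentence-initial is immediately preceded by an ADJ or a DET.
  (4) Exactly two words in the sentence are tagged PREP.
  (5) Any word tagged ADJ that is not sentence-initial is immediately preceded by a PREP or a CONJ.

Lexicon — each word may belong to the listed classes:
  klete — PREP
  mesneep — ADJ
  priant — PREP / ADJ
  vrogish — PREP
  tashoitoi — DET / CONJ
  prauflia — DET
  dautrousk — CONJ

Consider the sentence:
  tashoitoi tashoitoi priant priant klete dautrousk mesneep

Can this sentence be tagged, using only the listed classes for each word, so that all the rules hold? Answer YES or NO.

YES

Candidates per position — 1:tashoitoi {DET,CONJ}; 2:tashoitoi {DET,CONJ}; 3:priant {PREP,ADJ}; 4:priant {PREP,ADJ}; 5:klete {PREP}; 6:dautrousk {CONJ}; 7:mesneep {ADJ}.
One satisfying assignment: DET DET PREP ADJ PREP CONJ ADJ.
Check: rule 1 ok; rule 2 ok; rule 3 ok; rule 4 ok; rule 5 ok.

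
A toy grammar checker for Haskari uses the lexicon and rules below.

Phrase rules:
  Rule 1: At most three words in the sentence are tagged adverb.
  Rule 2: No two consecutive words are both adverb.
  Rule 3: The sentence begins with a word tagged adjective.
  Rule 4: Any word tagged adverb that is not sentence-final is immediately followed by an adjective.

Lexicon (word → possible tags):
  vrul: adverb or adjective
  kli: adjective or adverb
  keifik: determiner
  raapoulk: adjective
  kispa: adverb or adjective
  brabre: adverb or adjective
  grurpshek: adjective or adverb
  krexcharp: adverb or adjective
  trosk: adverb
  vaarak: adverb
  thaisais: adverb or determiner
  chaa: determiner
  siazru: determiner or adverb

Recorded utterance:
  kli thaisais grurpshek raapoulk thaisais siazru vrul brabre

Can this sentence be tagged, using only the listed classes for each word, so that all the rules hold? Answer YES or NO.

YES

Candidates per position — 1:kli {adjective,adverb}; 2:thaisais {adverb,determiner}; 3:grurpshek {adjective,adverb}; 4:raapoulk {adjective}; 5:thaisais {adverb,determiner}; 6:siazru {determiner,adverb}; 7:vrul {adverb,adjective}; 8:brabre {adverb,adjective}.
One satisfying assignment: adjective determiner adjective adjective determiner adverb adjective adjective.
Checking: rule 1 holds; rule 2 holds; rule 3 holds; rule 4 holds.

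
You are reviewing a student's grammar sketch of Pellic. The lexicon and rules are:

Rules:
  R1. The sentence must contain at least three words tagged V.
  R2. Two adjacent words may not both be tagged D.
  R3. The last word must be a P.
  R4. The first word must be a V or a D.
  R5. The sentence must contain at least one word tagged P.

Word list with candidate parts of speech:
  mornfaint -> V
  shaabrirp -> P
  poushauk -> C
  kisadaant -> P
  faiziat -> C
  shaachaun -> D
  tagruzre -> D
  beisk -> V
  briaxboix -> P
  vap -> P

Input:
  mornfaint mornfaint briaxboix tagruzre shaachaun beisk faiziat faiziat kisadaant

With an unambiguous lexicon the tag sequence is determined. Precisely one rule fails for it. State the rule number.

2

Fixed tagging: V V P D D V C C P.
Checking each rule: R1 ok, R2 fails, R3 ok, R4 ok, R5 ok.
Only rule 2 fails.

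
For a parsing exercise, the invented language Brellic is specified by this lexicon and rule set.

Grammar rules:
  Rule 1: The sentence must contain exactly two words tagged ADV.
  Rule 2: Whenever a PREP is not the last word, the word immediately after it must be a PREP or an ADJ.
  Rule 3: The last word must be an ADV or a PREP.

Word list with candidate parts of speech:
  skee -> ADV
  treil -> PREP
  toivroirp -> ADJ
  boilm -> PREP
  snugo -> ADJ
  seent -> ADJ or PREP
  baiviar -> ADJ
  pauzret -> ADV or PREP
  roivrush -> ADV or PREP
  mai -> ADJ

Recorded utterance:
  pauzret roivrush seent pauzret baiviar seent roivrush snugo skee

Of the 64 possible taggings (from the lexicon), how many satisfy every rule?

Candidates per position — 1:pauzret {ADV,PREP}; 2:roivrush {ADV,PREP}; 3:seent {ADJ,PREP}; 4:pauzret {ADV,PREP}; 5:baiviar {ADJ}; 6:seent {ADJ,PREP}; 7:roivrush {ADV,PREP}; 8:snugo {ADJ}; 9:skee {ADV}.
There are 64 candidate sequences in total.
Checking each against the rules leaves 8 sequences.
Count = 8.

8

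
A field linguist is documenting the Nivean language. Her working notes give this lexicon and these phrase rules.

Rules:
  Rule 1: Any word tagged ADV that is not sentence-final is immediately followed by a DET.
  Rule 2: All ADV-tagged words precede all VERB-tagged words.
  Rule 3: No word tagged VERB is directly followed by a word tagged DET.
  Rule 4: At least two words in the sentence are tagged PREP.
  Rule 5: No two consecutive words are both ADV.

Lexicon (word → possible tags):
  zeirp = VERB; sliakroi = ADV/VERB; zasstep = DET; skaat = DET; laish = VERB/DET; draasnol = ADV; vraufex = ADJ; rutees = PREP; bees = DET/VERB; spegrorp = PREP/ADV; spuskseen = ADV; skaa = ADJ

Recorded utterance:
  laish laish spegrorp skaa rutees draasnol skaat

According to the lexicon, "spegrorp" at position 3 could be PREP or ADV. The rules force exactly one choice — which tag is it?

Candidates per position — 1:laish {VERB,DET}; 2:laish {VERB,DET}; 3:spegrorp {PREP,ADV}; 4:skaa {ADJ}; 5:rutees {PREP}; 6:draasnol {ADV}; 7:skaat {DET}.
Position 1: VERB is ruled out by rule 2; that leaves DET.
Position 2: VERB is ruled out by rule 2; that leaves DET.
Position 3: ADV is ruled out by rule 1; that leaves PREP.
That leaves exactly one tagging: DET DET PREP ADJ PREP ADV DET.
Rule-by-rule: rule 1 ✓; rule 2 ✓; rule 3 ✓; rule 4 ✓; rule 5 ✓.

PREP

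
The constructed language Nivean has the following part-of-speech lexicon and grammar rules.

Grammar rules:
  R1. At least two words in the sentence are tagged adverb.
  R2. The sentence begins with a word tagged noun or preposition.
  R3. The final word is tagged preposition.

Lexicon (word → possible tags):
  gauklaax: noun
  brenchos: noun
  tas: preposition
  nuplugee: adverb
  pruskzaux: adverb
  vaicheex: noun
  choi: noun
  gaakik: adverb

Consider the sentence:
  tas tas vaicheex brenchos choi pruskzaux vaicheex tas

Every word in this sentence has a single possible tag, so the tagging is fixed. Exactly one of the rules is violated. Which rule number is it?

Fixed tagging: preposition preposition noun noun noun adverb noun preposition.
Rule check: R1 ✗, R2 ✓, R3 ✓.
Only rule 1 fails.

1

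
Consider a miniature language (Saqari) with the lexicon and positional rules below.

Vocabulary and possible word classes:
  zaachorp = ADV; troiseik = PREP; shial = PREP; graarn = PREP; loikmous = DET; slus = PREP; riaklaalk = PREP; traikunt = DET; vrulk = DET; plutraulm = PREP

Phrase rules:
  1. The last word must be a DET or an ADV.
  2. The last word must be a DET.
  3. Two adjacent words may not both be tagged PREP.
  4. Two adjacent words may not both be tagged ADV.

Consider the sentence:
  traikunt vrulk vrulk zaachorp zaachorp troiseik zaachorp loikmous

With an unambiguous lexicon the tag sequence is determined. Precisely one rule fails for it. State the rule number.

Fixed tagging: DET DET DET ADV ADV PREP ADV DET.
Rule check: R1 ✓, R2 ✓, R3 ✓, R4 ✗.
Only rule 4 fails.

4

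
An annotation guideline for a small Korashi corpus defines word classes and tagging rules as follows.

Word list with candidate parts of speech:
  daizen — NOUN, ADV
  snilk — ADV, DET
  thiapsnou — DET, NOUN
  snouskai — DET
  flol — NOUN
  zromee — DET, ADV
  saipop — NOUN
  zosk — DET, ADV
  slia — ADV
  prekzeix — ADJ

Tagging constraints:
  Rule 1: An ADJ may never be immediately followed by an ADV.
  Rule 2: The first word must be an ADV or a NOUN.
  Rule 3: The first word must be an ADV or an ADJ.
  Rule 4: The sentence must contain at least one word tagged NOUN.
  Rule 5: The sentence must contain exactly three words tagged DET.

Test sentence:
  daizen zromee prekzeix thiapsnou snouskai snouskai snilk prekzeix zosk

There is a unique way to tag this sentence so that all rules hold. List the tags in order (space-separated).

Candidates per position — 1:daizen {NOUN,ADV}; 2:zromee {DET,ADV}; 3:prekzeix {ADJ}; 4:thiapsnou {DET,NOUN}; 5:snouskai {DET}; 6:snouskai {DET}; 7:snilk {ADV,DET}; 8:prekzeix {ADJ}; 9:zosk {DET,ADV}.
Word 1 cannot be NOUN — rule 3 would then fail for every completion. It is ADV.
Word 4 cannot be DET — rule 4 would then fail for every completion. It is NOUN.
Word 9 cannot be ADV — rule 1 would then fail for every completion. It is DET.
Word 2 cannot be DET — rule 5 would then fail for every completion. It is ADV.
Word 7 cannot be DET — rule 5 would then fail for every completion. It is ADV.
The unique satisfying tagging is: ADV ADV ADJ NOUN DET DET ADV ADJ DET.
Check: rule 1 holds; rule 2 holds; rule 3 holds; rule 4 holds; rule 5 holds.

ADV ADV ADJ NOUN DET DET ADV ADJ DET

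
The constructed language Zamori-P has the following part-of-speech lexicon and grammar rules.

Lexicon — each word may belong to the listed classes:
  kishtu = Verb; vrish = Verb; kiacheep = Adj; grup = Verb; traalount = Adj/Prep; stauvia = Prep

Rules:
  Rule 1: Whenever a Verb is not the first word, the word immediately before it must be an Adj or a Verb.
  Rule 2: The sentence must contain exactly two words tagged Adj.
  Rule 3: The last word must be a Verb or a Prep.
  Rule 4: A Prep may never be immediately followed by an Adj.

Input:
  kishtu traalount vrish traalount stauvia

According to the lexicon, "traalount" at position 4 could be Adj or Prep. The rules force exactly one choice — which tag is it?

Candidates per position — 1:kishtu {Verb}; 2:traalount {Adj,Prep}; 3:vrish {Verb}; 4:traalount {Adj,Prep}; 5:stauvia {Prep}.
Position 2: Prep is ruled out by rule 1; that leaves Adj.
Position 4: Prep is ruled out by rule 2; that leaves Adj.
That leaves exactly one tagging: Verb Adj Verb Adj Prep.
Check: rule 1 ok; rule 2 ok; rule 3 ok; rule 4 ok.

Adj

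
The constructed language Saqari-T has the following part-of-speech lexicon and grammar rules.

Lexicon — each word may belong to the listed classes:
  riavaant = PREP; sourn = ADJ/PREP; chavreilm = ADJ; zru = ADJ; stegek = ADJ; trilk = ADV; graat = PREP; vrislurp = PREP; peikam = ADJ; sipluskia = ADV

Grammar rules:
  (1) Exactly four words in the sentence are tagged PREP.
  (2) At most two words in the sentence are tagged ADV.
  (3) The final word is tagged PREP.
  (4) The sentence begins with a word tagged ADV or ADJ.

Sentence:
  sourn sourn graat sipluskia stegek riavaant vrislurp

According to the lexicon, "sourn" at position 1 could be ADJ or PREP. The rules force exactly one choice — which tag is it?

Candidates per position — 1:sourn {ADJ,PREP}; 2:sourn {ADJ,PREP}; 3:graat {PREP}; 4:sipluskia {ADV}; 5:stegek {ADJ}; 6:riavaant {PREP}; 7:vrislurp {PREP}.
If word 1 were PREP, no tagging could satisfy rule 4; so word 1 is ADJ.
If word 2 were ADJ, no tagging could satisfy rule 1; so word 2 is PREP.
The only consistent sequence is: ADJ PREP PREP ADV ADJ PREP PREP.
Rule-by-rule: rule 1 holds; rule 2 holds; rule 3 holds; rule 4 holds.

ADJ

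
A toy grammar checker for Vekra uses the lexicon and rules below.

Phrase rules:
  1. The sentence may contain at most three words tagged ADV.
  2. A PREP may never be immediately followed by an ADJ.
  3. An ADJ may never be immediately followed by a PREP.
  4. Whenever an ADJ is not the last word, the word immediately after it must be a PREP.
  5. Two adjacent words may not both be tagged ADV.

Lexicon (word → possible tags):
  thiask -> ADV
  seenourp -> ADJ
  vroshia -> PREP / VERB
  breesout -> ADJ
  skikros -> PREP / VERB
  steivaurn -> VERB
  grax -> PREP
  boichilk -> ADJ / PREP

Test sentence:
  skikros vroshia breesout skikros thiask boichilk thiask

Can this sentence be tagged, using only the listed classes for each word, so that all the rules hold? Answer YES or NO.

Candidates per position — 1:skikros {PREP,VERB}; 2:vroshia {PREP,VERB}; 3:breesout {ADJ}; 4:skikros {PREP,VERB}; 5:thiask {ADV}; 6:boichilk {ADJ,PREP}; 7:thiask {ADV}.
Every candidate sequence violates at least one rule; no consistent tagging exists.

NO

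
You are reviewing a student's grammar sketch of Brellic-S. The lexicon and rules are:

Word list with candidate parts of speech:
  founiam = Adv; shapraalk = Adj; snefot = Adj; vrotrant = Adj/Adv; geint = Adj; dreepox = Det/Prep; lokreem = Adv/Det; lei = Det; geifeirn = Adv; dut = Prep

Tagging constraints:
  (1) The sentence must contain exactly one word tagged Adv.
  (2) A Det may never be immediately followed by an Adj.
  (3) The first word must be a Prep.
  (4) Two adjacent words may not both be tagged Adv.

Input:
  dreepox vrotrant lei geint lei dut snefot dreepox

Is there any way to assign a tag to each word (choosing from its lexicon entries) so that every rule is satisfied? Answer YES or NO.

NO

Candidates per position — 1:dreepox {Det,Prep}; 2:vrotrant {Adj,Adv}; 3:lei {Det}; 4:geint {Adj}; 5:lei {Det}; 6:dut {Prep}; 7:snefot {Adj}; 8:dreepox {Det,Prep}.
Rule 2 cannot be satisfied by any choice of tags from the lexicon.
So there is no consistent tagging.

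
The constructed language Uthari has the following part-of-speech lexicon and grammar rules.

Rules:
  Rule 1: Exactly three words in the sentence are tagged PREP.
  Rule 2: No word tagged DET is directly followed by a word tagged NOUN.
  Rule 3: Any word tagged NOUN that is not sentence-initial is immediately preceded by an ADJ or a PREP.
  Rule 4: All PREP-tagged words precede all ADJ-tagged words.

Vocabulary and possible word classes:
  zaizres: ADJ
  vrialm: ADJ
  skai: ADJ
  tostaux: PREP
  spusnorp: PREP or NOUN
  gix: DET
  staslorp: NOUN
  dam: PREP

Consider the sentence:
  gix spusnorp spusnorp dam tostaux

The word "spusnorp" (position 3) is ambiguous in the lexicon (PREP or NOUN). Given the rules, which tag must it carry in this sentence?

NOUN

Candidates per position — 1:gix {DET}; 2:spusnorp {PREP,NOUN}; 3:spusnorp {PREP,NOUN}; 4:dam {PREP}; 5:tostaux {PREP}.
Position 2: NOUN is ruled out by rule 2; that leaves PREP.
Position 3: PREP is ruled out by rule 1; that leaves NOUN.
The only consistent sequence is: DET PREP NOUN PREP PREP.
Verifying each rule — rule 1 holds; rule 2 holds; rule 3 holds; rule 4 holds.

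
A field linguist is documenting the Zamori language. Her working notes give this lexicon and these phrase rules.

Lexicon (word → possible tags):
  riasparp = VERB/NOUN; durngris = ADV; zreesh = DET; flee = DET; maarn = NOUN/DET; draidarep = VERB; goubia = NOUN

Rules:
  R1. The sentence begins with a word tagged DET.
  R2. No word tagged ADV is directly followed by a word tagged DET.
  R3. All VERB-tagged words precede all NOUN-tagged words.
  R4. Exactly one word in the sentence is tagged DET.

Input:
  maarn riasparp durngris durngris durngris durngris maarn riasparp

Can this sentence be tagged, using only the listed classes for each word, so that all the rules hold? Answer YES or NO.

Candidates per position — 1:maarn {NOUN,DET}; 2:riasparp {VERB,NOUN}; 3:durngris {ADV}; 4:durngris {ADV}; 5:durngris {ADV}; 6:durngris {ADV}; 7:maarn {NOUN,DET}; 8:riasparp {VERB,NOUN}.
One satisfying assignment: DET VERB ADV ADV ADV ADV NOUN NOUN.
Check: rule 1 holds; rule 2 holds; rule 3 holds; rule 4 holds.

YES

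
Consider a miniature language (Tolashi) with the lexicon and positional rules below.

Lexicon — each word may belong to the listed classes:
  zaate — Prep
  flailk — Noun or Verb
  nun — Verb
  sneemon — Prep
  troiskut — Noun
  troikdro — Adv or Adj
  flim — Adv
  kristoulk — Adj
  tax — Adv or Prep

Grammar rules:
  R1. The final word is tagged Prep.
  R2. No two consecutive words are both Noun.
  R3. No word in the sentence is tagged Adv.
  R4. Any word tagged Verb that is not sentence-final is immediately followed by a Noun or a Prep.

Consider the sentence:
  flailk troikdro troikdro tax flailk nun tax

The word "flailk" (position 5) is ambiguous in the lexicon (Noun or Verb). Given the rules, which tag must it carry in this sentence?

Noun

Candidates per position — 1:flailk {Noun,Verb}; 2:troikdro {Adv,Adj}; 3:troikdro {Adv,Adj}; 4:tax {Adv,Prep}; 5:flailk {Noun,Verb}; 6:nun {Verb}; 7:tax {Adv,Prep}.
If word 1 were Verb, no tagging could satisfy rule 4; so word 1 is Noun.
If word 2 were Adv, no tagging could satisfy rule 3; so word 2 is Adj.
If word 3 were Adv, no tagging could satisfy rule 3; so word 3 is Adj.
If word 4 were Adv, no tagging could satisfy rule 3; so word 4 is Prep.
If word 5 were Verb, no tagging could satisfy rule 4; so word 5 is Noun.
If word 7 were Adv, no tagging could satisfy rule 1; so word 7 is Prep.
The unique satisfying tagging is: Noun Adj Adj Prep Noun Verb Prep.
Check: rule 1 ok; rule 2 ok; rule 3 ok; rule 4 ok.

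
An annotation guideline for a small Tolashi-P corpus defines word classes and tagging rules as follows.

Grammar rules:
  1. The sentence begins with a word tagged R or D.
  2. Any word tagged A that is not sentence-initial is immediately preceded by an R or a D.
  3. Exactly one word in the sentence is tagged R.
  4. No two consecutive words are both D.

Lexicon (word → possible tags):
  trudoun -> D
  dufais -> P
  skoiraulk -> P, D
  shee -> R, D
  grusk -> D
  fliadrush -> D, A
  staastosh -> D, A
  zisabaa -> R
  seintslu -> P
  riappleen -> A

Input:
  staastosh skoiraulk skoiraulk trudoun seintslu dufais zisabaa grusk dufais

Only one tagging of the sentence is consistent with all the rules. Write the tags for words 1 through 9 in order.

D P P D P P R D P

Candidates per position — 1:staastosh {D,A}; 2:skoiraulk {P,D}; 3:skoiraulk {P,D}; 4:trudoun {D}; 5:seintslu {P}; 6:dufais {P}; 7:zisabaa {R}; 8:grusk {D}; 9:dufais {P}.
Position 1: A is ruled out by rule 1; that leaves D.
Position 2: D is ruled out by rule 4; that leaves P.
Position 3: D is ruled out by rule 4; that leaves P.
That leaves exactly one tagging: D P P D P P R D P.
Checking: rule 1 holds; rule 2 holds; rule 3 holds; rule 4 holds.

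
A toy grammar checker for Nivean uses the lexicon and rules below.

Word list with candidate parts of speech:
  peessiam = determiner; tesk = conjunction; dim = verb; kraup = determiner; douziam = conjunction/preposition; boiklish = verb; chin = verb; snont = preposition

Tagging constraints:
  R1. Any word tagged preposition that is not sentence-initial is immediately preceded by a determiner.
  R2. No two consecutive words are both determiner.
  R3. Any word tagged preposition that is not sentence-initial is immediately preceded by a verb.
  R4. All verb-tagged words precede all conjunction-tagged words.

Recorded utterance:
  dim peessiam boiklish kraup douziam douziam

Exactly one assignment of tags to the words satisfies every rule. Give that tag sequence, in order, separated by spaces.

verb determiner verb determiner conjunction conjunction

Candidates per position — 1:dim {verb}; 2:peessiam {determiner}; 3:boiklish {verb}; 4:kraup {determiner}; 5:douziam {conjunction,preposition}; 6:douziam {conjunction,preposition}.
At position 5, choosing preposition makes rule 3 impossible to satisfy; hence conjunction.
At position 6, choosing preposition makes rule 1 impossible to satisfy; hence conjunction.
The unique satisfying tagging is: verb determiner verb determiner conjunction conjunction.
Rule-by-rule: rule 1 ok; rule 2 ok; rule 3 ok; rule 4 ok.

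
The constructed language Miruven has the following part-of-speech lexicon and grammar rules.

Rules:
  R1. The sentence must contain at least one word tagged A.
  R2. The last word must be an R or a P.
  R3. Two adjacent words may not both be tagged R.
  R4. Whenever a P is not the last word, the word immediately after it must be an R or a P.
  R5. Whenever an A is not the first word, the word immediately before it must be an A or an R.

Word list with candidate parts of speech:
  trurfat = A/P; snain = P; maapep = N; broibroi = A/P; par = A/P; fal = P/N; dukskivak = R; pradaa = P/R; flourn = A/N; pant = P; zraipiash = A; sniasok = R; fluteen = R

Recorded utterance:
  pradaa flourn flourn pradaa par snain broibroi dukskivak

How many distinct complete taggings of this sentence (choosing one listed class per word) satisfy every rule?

7

Candidates per position — 1:pradaa {P,R}; 2:flourn {A,N}; 3:flourn {A,N}; 4:pradaa {P,R}; 5:par {A,P}; 6:snain {P}; 7:broibroi {A,P}; 8:dukskivak {R}.
There are 64 candidate sequences in total.
Checking each against the rules leaves 7 sequences.
Count = 7.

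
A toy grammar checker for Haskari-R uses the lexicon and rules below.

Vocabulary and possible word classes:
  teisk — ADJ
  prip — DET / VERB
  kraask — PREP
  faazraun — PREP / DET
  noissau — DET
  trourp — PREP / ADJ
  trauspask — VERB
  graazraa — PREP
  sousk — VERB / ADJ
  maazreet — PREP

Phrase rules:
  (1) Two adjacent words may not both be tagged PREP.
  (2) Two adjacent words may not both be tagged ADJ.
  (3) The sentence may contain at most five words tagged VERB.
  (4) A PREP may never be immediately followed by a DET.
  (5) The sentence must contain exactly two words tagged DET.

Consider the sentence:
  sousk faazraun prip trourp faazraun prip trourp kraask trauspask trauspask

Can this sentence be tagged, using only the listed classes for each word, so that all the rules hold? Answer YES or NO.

YES

Candidates per position — 1:sousk {VERB,ADJ}; 2:faazraun {PREP,DET}; 3:prip {DET,VERB}; 4:trourp {PREP,ADJ}; 5:faazraun {PREP,DET}; 6:prip {DET,VERB}; 7:trourp {PREP,ADJ}; 8:kraask {PREP}; 9:trauspask {VERB}; 10:trauspask {VERB}.
One satisfying assignment: VERB PREP VERB ADJ DET DET ADJ PREP VERB VERB.
Rule-by-rule: rule 1 holds; rule 2 holds; rule 3 holds; rule 4 holds; rule 5 holds.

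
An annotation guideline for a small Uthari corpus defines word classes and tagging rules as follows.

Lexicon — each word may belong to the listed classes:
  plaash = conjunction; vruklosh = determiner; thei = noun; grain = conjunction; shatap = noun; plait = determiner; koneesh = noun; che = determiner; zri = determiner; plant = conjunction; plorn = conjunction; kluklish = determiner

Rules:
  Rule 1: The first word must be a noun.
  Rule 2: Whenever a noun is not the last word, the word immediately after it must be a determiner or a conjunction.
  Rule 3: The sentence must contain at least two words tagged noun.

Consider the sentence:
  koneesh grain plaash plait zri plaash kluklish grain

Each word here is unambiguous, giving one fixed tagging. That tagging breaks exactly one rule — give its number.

Fixed tagging: noun conjunction conjunction determiner determiner conjunction determiner conjunction.
Checking each rule: R1 ok, R2 ok, R3 fails.
Only rule 3 fails.

3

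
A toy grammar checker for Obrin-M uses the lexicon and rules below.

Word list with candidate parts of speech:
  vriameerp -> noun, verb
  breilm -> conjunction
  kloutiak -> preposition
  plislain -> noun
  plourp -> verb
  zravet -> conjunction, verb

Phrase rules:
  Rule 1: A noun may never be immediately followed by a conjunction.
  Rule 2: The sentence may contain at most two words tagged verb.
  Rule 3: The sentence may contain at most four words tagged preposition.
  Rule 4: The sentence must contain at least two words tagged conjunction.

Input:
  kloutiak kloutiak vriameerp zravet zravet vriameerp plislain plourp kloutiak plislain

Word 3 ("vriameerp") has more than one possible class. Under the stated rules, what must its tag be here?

verb

Candidates per position — 1:kloutiak {preposition}; 2:kloutiak {preposition}; 3:vriameerp {noun,verb}; 4:zravet {conjunction,verb}; 5:zravet {conjunction,verb}; 6:vriameerp {noun,verb}; 7:plislain {noun}; 8:plourp {verb}; 9:kloutiak {preposition}; 10:plislain {noun}.
If word 4 were verb, no tagging could satisfy rule 4; so word 4 is conjunction.
If word 5 were verb, no tagging could satisfy rule 4; so word 5 is conjunction.
If word 3 were noun, no tagging could satisfy rule 1; so word 3 is verb.
If word 6 were verb, no tagging could satisfy rule 2; so word 6 is noun.
The unique satisfying tagging is: preposition preposition verb conjunction conjunction noun noun verb preposition noun.
Check: rule 1 ok; rule 2 ok; rule 3 ok; rule 4 ok.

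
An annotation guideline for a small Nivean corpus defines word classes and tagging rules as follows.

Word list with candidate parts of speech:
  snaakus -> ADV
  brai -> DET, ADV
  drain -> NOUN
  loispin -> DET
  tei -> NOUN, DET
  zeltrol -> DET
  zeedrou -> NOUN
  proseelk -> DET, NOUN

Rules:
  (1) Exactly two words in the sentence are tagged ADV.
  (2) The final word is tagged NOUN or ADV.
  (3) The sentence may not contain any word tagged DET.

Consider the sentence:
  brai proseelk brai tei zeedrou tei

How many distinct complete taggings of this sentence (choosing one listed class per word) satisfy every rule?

Candidates per position — 1:brai {DET,ADV}; 2:proseelk {DET,NOUN}; 3:brai {DET,ADV}; 4:tei {NOUN,DET}; 5:zeedrou {NOUN}; 6:tei {NOUN,DET}.
There are 32 candidate sequences in total.
The sequences that satisfy every rule: ADV NOUN ADV NOUN NOUN NOUN.
Count = 1.

1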